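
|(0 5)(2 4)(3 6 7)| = 6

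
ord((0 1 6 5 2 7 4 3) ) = 8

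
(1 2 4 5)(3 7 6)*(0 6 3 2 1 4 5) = (0 6 2 5 4)(3 7)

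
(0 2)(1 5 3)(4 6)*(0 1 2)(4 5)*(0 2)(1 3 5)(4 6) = (0 2 3)(1 6)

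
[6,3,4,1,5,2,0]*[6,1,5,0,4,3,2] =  [2,0,4,1,3,5,6]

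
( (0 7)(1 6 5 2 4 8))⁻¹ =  (0 7)(1 8 4 2 5 6)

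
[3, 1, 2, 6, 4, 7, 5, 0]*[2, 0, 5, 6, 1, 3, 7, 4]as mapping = [0→6, 1→0, 2→5, 3→7, 4→1, 5→4, 6→3, 7→2]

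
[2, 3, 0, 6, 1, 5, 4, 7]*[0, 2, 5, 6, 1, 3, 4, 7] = [5, 6, 0, 4, 2, 3, 1, 7]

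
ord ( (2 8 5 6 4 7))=6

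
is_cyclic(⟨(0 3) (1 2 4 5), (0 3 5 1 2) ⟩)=no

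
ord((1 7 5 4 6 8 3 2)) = 8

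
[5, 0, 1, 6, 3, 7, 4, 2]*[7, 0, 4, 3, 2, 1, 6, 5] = [1, 7, 0, 6, 3, 5, 2, 4]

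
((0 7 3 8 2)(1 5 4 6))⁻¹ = (0 2 8 3 7)(1 6 4 5)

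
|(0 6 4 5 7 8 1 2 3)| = 9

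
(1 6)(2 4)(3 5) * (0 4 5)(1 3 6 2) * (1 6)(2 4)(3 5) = (0 2 3)(1 4 6 5)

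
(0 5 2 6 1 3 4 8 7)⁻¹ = (0 7 8 4 3 1 6 2 5)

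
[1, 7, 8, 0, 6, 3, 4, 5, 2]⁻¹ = [3, 0, 8, 5, 6, 7, 4, 1, 2]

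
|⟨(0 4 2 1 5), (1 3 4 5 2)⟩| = 360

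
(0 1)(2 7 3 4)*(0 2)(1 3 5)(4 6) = (0 3 6 4)(1 2 7 5)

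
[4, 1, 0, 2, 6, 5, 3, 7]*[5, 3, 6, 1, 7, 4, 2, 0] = [7, 3, 5, 6, 2, 4, 1, 0]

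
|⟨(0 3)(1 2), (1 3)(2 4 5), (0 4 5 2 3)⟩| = 720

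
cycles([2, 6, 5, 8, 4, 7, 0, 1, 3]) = (0 2 5 7 1 6)(3 8)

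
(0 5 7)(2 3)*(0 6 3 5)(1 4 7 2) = (1 4 7 6 3)(2 5)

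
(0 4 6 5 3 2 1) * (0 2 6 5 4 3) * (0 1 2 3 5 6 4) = (0 5 1 3 4 6)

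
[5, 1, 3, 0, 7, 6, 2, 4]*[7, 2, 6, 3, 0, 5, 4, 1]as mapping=[0→5, 1→2, 2→3, 3→7, 4→1, 5→4, 6→6, 7→0]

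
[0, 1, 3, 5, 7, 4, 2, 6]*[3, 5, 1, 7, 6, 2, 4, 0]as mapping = [0→3, 1→5, 2→7, 3→2, 4→0, 5→6, 6→1, 7→4]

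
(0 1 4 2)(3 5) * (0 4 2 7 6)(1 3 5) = (0 3 1 2 4 7 6)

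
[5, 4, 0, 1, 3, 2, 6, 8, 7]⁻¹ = [2, 3, 5, 4, 1, 0, 6, 8, 7]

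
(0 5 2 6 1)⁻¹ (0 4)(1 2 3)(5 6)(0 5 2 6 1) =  (0 6 3)(1 2)(4 5)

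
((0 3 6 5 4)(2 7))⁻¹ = (0 4 5 6 3)(2 7)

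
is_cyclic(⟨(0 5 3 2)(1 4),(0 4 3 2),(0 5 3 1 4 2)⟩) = no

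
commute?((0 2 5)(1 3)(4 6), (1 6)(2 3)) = no:(0 2 5)(1 3)(4 6)*(1 6)(2 3) = (0 3 6 4 1 2 5), (1 6)(2 3)*(0 2 5)(1 3)(4 6) = (0 2 1 4 6 3 5)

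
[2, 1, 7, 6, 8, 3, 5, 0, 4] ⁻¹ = [7, 1, 0, 5, 8, 6, 3, 2, 4] 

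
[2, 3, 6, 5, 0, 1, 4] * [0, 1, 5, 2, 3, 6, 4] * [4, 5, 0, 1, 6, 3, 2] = [3, 0, 6, 2, 4, 5, 1]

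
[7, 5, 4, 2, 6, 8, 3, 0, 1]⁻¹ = [7, 8, 3, 6, 2, 1, 4, 0, 5]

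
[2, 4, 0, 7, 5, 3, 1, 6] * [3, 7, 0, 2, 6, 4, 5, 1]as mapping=[0→0, 1→6, 2→3, 3→1, 4→4, 5→2, 6→7, 7→5]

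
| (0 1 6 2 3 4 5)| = 7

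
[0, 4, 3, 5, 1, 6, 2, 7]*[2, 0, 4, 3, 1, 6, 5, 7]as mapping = [0→2, 1→1, 2→3, 3→6, 4→0, 5→5, 6→4, 7→7]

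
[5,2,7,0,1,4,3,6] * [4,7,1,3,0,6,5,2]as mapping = [0→6,1→1,2→2,3→4,4→7,5→0,6→3,7→5]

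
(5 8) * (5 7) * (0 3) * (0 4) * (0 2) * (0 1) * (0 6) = (0 3 4 2 1 6)(5 8 7)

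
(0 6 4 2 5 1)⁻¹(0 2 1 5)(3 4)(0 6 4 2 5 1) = (0 1 6 5)(2 3)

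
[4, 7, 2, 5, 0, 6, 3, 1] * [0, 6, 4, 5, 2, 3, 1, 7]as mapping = [0→2, 1→7, 2→4, 3→3, 4→0, 5→1, 6→5, 7→6]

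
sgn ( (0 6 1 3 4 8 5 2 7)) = 1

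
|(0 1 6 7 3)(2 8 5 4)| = 20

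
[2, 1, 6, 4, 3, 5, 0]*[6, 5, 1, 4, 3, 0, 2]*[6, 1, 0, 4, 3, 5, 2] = [1, 5, 0, 4, 3, 6, 2]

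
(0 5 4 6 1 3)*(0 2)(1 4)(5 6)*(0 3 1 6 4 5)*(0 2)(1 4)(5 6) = (0 1 4 2 3)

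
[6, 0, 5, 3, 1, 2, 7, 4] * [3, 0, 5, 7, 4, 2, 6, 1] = [6, 3, 2, 7, 0, 5, 1, 4]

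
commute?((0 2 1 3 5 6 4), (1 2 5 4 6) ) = no:(0 2 1 3 5 6 4) * (1 2 5 4 6) = (0 5 1 3 4), (1 2 5 4 6) * (0 2 1 3 5 6 4) = (0 2 6 3 5) 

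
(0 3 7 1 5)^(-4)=(0 3 7 1 5)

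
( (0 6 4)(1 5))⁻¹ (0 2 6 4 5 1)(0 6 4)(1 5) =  (0 1 5 6 2 4)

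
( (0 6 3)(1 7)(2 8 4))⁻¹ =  (0 3 6)(1 7)(2 4 8)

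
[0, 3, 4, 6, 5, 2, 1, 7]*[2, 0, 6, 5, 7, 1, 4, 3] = [2, 5, 7, 4, 1, 6, 0, 3] 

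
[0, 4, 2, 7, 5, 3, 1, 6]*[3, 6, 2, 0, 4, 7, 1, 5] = [3, 4, 2, 5, 7, 0, 6, 1]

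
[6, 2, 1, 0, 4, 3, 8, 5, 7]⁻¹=[3, 2, 1, 5, 4, 7, 0, 8, 6]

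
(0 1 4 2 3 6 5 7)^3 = (0 2 5 1 3 7 4 6)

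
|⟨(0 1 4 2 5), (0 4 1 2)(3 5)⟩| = 360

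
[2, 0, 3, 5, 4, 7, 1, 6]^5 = [6, 7, 1, 0, 4, 2, 5, 3]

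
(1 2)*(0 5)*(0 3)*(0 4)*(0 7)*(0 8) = (0 5 3 4 7 8)(1 2)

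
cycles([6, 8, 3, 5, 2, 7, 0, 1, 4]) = (0 6)(1 8 4 2 3 5 7)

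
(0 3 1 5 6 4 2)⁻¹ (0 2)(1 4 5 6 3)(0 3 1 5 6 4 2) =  (0 3)(1 5 2 6 4)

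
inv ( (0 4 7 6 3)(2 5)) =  (0 3 6 7 4)(2 5)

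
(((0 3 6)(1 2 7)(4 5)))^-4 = (0 6 3)(1 7 2)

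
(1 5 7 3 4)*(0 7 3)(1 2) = (0 7)(1 5 3 4 2)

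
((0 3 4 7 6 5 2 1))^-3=(0 5 4 1 6 3 2 7)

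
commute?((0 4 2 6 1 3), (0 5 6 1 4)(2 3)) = no:(0 4 2 6 1 3) * (0 5 6 1 4)(2 3) = (1 2)(3 5 6 4), (0 5 6 1 4)(2 3) * (0 4 2 6 1 3) = (0 5 1 2)(3 6)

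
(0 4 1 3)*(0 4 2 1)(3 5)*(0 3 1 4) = (0 2 4 3)(1 5)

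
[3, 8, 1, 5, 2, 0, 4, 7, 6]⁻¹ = [5, 2, 4, 0, 6, 3, 8, 7, 1]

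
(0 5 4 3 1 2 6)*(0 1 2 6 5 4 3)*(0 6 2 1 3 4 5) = (0 5 4 6 3 1 2) 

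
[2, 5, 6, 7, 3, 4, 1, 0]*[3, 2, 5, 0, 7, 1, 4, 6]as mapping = [0→5, 1→1, 2→4, 3→6, 4→0, 5→7, 6→2, 7→3]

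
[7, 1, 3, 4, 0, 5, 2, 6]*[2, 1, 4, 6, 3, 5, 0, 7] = [7, 1, 6, 3, 2, 5, 4, 0]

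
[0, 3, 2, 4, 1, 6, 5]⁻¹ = [0, 4, 2, 1, 3, 6, 5]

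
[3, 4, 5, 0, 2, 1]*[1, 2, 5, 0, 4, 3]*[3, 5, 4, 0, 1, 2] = [3, 1, 0, 5, 2, 4]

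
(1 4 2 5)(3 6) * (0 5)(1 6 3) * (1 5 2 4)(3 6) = (0 2)(3 6 5)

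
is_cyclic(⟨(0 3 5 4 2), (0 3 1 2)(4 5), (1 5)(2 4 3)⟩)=no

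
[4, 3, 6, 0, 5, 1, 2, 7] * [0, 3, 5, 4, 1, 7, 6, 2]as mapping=[0→1, 1→4, 2→6, 3→0, 4→7, 5→3, 6→5, 7→2]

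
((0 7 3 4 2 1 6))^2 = (0 3 2 6 7 4 1)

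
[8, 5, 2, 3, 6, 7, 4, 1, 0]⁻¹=[8, 7, 2, 3, 6, 1, 4, 5, 0]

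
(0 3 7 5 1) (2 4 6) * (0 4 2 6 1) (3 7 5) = (0 7 3 5) (1 4) 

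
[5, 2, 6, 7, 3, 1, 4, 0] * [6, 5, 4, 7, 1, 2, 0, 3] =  [2, 4, 0, 3, 7, 5, 1, 6]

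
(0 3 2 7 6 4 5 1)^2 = (0 2 6 5)(1 3 7 4)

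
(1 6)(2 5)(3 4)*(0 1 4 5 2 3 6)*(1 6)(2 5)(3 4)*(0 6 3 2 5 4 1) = (0 3 5 1 6 2 4)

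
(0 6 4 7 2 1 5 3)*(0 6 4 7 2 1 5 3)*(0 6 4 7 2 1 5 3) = (0 7 5 6 2 3 4 1)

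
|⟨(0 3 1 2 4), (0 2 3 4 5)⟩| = 360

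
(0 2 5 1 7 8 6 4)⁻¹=(0 4 6 8 7 1 5 2)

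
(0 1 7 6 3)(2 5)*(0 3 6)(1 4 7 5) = (0 4 7)(1 5 2)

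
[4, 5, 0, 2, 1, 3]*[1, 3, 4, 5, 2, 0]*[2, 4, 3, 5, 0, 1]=[3, 2, 4, 0, 5, 1]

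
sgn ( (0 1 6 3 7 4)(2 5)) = 1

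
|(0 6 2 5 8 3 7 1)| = 8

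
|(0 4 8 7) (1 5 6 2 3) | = 20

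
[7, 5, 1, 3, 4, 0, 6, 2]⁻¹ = [5, 2, 7, 3, 4, 1, 6, 0]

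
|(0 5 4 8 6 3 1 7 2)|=9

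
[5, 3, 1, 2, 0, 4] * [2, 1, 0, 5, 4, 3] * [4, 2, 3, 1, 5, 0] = [1, 0, 2, 4, 3, 5]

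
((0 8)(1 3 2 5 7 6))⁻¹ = (0 8)(1 6 7 5 2 3)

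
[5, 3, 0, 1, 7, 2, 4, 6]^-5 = [5, 3, 0, 1, 7, 2, 4, 6]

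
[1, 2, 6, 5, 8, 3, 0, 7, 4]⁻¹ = [6, 0, 1, 5, 8, 3, 2, 7, 4]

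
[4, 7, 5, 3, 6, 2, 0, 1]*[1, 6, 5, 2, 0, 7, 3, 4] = [0, 4, 7, 2, 3, 5, 1, 6] 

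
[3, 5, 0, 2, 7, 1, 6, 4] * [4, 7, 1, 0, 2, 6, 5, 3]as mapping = [0→0, 1→6, 2→4, 3→1, 4→3, 5→7, 6→5, 7→2]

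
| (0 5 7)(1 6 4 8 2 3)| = 6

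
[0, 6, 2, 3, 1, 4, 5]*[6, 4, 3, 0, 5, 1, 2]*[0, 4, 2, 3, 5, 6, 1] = [1, 2, 3, 0, 5, 6, 4]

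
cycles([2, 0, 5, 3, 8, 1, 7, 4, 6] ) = (0 2 5 1)(4 8 6 7)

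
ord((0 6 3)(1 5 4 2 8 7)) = 6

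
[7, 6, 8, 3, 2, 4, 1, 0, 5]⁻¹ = [7, 6, 4, 3, 5, 8, 1, 0, 2]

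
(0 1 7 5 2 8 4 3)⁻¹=(0 3 4 8 2 5 7 1)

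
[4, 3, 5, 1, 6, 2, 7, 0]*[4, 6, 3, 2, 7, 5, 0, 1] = [7, 2, 5, 6, 0, 3, 1, 4]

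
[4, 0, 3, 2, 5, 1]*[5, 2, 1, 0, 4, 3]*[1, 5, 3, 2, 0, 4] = [0, 4, 1, 5, 2, 3]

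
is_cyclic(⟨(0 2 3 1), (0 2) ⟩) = no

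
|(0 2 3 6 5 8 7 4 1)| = 9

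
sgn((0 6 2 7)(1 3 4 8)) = 1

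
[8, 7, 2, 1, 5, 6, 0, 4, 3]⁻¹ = [6, 3, 2, 8, 7, 4, 5, 1, 0]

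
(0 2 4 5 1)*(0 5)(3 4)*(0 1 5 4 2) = (1 4)(2 3)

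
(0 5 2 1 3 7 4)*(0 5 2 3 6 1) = (0 2)(1 6)(3 7 4 5)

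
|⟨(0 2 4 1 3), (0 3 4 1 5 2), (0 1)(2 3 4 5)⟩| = 720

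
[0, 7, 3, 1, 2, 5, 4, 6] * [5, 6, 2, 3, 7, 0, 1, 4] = [5, 4, 3, 6, 2, 0, 7, 1]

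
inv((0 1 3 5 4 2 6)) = (0 6 2 4 5 3 1)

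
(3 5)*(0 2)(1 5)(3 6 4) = (0 2)(1 5 6 4 3)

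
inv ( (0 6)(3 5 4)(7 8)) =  (0 6)(3 4 5)(7 8)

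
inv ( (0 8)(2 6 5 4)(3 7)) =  (0 8)(2 4 5 6)(3 7)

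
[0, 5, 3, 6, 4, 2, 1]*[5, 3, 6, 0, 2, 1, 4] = [5, 1, 0, 4, 2, 6, 3]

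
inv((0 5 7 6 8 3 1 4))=(0 4 1 3 8 6 7 5)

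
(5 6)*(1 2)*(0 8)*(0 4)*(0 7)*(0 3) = (0 8 4 7 3)(1 2)(5 6)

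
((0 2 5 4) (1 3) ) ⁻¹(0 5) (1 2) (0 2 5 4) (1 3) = (2 4) (3 5) 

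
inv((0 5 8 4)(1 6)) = (0 4 8 5)(1 6)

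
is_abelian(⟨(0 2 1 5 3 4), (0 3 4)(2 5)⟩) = no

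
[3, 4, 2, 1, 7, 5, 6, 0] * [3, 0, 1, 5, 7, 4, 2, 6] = [5, 7, 1, 0, 6, 4, 2, 3]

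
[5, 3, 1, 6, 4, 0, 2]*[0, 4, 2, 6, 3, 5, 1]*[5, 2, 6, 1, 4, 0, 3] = [0, 3, 4, 2, 1, 5, 6]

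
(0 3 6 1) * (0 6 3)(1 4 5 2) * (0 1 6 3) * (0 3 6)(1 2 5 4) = (0 2)(1 6)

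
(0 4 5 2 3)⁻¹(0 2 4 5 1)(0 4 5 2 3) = (1 4 3 5 2)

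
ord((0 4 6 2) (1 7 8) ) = 12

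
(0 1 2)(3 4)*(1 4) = (0 4 3 1 2)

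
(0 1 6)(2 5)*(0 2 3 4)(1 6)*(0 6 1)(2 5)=(0 1)(3 4 6 5)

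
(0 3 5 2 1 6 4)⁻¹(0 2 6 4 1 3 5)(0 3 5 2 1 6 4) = (0 6 5 2 3 1 4)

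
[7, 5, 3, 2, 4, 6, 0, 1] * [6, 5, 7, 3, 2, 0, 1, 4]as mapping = [0→4, 1→0, 2→3, 3→7, 4→2, 5→1, 6→6, 7→5]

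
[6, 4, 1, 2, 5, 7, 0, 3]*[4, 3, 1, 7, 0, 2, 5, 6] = [5, 0, 3, 1, 2, 6, 4, 7]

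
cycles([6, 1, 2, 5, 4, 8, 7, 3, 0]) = (0 6 7 3 5 8)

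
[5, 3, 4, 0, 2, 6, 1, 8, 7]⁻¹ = [3, 6, 4, 1, 2, 0, 5, 8, 7]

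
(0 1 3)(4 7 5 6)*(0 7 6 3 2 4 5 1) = (1 2 4 6 5 3 7)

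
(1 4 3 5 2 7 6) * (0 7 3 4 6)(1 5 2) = (0 7)(1 6 5)(2 3)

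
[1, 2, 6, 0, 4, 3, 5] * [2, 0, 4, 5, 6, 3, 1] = [0, 4, 1, 2, 6, 5, 3]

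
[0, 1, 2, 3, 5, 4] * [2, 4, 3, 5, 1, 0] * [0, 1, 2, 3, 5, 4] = [2, 5, 3, 4, 0, 1]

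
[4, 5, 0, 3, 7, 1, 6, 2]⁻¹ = [2, 5, 7, 3, 0, 1, 6, 4]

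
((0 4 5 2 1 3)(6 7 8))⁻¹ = (0 3 1 2 5 4)(6 8 7)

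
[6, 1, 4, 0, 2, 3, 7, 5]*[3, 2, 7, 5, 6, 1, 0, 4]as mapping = [0→0, 1→2, 2→6, 3→3, 4→7, 5→5, 6→4, 7→1]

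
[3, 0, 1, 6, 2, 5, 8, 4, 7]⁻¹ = [1, 2, 4, 0, 7, 5, 3, 8, 6]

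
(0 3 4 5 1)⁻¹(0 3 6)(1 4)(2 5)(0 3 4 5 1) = (0 5)(1 2)(3 4 6)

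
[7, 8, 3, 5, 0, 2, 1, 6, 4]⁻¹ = [4, 6, 5, 2, 8, 3, 7, 0, 1]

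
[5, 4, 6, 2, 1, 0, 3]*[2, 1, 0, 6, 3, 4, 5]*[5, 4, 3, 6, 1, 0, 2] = [1, 6, 0, 5, 4, 3, 2]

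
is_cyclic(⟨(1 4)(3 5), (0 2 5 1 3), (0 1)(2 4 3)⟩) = no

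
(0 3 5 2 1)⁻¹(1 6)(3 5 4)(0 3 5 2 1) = (0 6)(2 4 5)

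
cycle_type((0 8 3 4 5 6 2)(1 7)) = 2.7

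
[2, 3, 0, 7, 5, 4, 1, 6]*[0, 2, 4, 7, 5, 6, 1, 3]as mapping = [0→4, 1→7, 2→0, 3→3, 4→6, 5→5, 6→2, 7→1]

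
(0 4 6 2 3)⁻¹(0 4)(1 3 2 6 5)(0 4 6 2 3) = (0 3 2 5 1)(4 6)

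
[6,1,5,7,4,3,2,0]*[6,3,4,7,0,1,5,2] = [5,3,1,2,0,7,4,6]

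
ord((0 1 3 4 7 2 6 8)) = 8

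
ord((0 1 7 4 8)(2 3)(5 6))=10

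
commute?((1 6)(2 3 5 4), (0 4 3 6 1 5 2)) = no:(1 6)(2 3 5 4)*(0 4 3 6 1 5 2) = (0 4)(2 6 5 3), (0 4 3 6 1 5 2)*(1 6)(2 3 5 4) = (0 2)(1 4 5 3)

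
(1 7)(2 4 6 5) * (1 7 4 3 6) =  (1 4)(2 3 6 5)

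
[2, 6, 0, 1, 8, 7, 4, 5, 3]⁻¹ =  [2, 3, 0, 8, 6, 7, 1, 5, 4]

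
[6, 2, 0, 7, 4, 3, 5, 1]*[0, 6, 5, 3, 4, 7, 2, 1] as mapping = [0→2, 1→5, 2→0, 3→1, 4→4, 5→3, 6→7, 7→6] 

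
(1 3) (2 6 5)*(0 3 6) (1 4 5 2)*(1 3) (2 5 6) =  (0 1 2) (3 4 6 5) 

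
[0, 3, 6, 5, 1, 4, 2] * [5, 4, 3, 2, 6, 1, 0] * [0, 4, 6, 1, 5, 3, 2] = [3, 6, 0, 4, 5, 2, 1]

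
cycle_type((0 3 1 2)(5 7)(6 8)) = 2^2.4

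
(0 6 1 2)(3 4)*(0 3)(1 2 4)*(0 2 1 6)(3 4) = (1 3 6)(2 4)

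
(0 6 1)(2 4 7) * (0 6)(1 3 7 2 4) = (1 6 3 7 4 2)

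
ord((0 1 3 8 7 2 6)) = 7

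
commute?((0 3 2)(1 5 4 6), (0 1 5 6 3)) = no:(0 3 2)(1 5 4 6) * (0 1 5 6 3) = (1 6 5 4 3 2), (0 1 5 6 3) * (0 3 2)(1 5 4 6) = (0 5 1 4 6 2)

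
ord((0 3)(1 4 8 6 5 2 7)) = 14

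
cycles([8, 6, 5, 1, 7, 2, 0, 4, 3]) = (0 8 3 1 6)(2 5)(4 7)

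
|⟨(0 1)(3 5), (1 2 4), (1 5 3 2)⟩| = 720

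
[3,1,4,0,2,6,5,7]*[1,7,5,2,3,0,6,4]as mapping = [0→2,1→7,2→3,3→1,4→5,5→6,6→0,7→4]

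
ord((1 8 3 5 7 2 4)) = 7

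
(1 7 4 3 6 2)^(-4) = (1 4 6)(2 7 3)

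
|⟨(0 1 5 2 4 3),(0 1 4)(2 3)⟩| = 720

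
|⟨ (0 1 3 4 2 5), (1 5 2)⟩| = 720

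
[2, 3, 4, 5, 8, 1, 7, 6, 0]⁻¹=[8, 5, 0, 1, 2, 3, 7, 6, 4]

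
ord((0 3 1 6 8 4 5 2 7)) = 9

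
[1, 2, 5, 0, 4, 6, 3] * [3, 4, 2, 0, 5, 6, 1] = [4, 2, 6, 3, 5, 1, 0]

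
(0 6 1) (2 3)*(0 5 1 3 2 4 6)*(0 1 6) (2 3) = (0 1 5 6 2 3 4) 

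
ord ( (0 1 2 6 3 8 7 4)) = 8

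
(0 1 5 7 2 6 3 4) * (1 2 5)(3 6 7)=(0 2 7 5 3 4)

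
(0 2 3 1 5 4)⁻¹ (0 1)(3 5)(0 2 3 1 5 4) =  (1 4)(2 5)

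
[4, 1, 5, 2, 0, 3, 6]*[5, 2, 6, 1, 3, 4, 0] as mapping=[0→3, 1→2, 2→4, 3→6, 4→5, 5→1, 6→0] 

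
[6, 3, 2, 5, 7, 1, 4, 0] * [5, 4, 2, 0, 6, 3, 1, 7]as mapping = [0→1, 1→0, 2→2, 3→3, 4→7, 5→4, 6→6, 7→5]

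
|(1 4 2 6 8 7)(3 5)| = 6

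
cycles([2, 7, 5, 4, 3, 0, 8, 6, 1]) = (0 2 5)(1 7 6 8)(3 4)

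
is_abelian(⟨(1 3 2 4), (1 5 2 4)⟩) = no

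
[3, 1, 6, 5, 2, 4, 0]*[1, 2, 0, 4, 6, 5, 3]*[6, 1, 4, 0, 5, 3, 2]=[5, 4, 0, 3, 6, 2, 1]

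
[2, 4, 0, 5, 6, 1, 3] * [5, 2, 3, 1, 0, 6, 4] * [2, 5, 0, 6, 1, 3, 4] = [6, 2, 3, 4, 1, 0, 5]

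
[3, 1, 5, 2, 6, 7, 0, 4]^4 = [7, 1, 6, 4, 2, 0, 5, 3]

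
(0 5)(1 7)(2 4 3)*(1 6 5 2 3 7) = (0 2 4 7 6 5)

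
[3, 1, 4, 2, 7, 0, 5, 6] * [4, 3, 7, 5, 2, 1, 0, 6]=[5, 3, 2, 7, 6, 4, 1, 0]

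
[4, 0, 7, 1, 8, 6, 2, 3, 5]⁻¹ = [1, 3, 6, 7, 0, 8, 5, 2, 4]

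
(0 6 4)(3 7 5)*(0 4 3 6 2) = (0 2)(3 7 5 6)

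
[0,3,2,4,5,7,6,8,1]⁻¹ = [0,8,2,1,3,4,6,5,7]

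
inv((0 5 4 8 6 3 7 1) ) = (0 1 7 3 6 8 4 5) 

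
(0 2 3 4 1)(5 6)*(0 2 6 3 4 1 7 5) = (0 6)(1 2 4 7 5 3)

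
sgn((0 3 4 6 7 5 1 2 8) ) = 1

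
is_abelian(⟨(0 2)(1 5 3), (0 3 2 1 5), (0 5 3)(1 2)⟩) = no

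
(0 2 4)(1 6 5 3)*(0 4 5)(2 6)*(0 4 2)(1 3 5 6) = (0 1)(2 6 4)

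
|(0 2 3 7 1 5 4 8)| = 8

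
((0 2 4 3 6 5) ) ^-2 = (0 6 4) (2 5 3) 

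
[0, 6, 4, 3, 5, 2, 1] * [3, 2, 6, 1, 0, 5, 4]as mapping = [0→3, 1→4, 2→0, 3→1, 4→5, 5→6, 6→2]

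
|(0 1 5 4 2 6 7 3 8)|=9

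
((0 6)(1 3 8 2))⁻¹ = (0 6)(1 2 8 3)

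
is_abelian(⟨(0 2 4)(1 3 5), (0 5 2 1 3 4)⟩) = no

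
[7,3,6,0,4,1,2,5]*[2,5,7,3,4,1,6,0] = [0,3,6,2,4,5,7,1]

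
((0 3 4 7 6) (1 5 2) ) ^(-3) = (0 4 6 3 7) 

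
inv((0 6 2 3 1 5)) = (0 5 1 3 2 6)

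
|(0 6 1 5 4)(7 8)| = 10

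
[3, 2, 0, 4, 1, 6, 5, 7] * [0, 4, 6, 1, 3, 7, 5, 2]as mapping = [0→1, 1→6, 2→0, 3→3, 4→4, 5→5, 6→7, 7→2]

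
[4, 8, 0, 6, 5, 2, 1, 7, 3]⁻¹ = [2, 6, 5, 8, 0, 4, 3, 7, 1]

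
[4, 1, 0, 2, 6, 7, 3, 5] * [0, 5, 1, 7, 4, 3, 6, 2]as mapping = [0→4, 1→5, 2→0, 3→1, 4→6, 5→2, 6→7, 7→3]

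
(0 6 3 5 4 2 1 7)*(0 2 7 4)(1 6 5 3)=(0 5)(1 4 7 2 6)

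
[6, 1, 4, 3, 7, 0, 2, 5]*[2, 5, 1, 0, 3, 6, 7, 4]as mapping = [0→7, 1→5, 2→3, 3→0, 4→4, 5→2, 6→1, 7→6]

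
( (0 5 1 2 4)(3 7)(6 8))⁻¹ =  (0 4 2 1 5)(3 7)(6 8)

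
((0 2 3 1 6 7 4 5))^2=(0 3 6 4)(1 7 5 2)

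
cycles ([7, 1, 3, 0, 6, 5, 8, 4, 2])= (0 7 4 6 8 2 3)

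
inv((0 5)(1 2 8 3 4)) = (0 5)(1 4 3 8 2)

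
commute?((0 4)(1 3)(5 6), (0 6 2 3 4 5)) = no:(0 4)(1 3)(5 6) * (0 6 2 3 4 5) = (0 5 2 3 1 4 6), (0 6 2 3 4 5) * (0 4)(1 3)(5 6) = (0 5 4 6 2 1 3)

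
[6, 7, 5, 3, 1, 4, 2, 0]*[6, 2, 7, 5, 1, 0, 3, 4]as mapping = [0→3, 1→4, 2→0, 3→5, 4→2, 5→1, 6→7, 7→6]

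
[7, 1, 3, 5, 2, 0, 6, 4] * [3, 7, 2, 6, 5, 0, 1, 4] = [4, 7, 6, 0, 2, 3, 1, 5]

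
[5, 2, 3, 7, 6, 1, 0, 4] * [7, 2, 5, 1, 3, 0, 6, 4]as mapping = [0→0, 1→5, 2→1, 3→4, 4→6, 5→2, 6→7, 7→3]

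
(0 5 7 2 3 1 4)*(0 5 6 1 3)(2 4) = (0 6 1 2)(4 5 7)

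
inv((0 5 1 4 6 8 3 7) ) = (0 7 3 8 6 4 1 5) 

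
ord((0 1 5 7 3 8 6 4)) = 8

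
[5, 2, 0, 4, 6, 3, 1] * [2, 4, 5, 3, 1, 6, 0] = [6, 5, 2, 1, 0, 3, 4]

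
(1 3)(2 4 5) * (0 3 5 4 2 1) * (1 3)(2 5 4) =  (0 1 4 2 5 3)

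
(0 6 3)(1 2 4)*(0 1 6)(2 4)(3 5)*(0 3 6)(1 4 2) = (0 3 4)(1 2)(5 6)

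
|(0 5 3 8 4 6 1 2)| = 8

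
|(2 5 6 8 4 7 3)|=7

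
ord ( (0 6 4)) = 3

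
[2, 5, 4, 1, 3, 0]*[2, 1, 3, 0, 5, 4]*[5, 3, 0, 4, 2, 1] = [4, 2, 1, 3, 5, 0]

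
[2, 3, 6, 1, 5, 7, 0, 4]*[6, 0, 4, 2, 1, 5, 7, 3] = [4, 2, 7, 0, 5, 3, 6, 1]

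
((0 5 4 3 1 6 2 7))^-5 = (0 3 2 5 1 7 4 6)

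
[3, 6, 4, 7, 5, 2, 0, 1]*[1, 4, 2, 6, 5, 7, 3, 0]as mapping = [0→6, 1→3, 2→5, 3→0, 4→7, 5→2, 6→1, 7→4]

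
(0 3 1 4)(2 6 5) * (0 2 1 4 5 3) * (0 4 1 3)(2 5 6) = (0 4 5 3 1 6)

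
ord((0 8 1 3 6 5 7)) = 7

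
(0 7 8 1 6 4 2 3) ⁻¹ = (0 3 2 4 6 1 8 7) 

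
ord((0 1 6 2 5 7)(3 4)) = 6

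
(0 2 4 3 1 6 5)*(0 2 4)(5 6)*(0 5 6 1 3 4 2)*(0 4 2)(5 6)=(1 5 4 2 6)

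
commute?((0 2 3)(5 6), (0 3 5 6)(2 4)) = no:(0 2 3)(5 6)*(0 3 5 6)(2 4) = (0 4 2 5), (0 3 5 6)(2 4)*(0 2 3)(5 6) = (2 4 3 6)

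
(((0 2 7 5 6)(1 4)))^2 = (0 7 6 2 5)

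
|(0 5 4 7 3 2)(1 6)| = 6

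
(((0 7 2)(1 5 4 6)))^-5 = (0 7 2)(1 6 4 5)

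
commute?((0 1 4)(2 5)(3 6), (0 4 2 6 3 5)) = no:(0 1 4)(2 5)(3 6) * (0 4 2 6 3 5) = (0 1 2)(5 6), (0 4 2 6 3 5) * (0 1 4)(2 5)(3 6) = (1 4 5)(2 3)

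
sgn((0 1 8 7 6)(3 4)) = -1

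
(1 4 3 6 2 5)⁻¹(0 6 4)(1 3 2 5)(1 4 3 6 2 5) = (0 2 3)(1 4 6 5)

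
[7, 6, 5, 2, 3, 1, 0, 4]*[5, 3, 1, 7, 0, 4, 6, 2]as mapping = [0→2, 1→6, 2→4, 3→1, 4→7, 5→3, 6→5, 7→0]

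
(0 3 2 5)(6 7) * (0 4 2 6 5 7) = (0 3 6)(2 7 5 4)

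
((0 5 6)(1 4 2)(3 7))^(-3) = (3 7)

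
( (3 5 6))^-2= (3 5 6)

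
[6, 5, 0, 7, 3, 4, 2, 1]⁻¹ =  [2, 7, 6, 4, 5, 1, 0, 3]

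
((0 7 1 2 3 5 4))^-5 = (0 1 3 4 7 2 5)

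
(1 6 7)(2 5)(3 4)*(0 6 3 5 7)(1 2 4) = (0 6)(1 3)(2 7)(4 5)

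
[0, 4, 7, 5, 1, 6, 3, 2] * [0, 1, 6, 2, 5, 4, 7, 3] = [0, 5, 3, 4, 1, 7, 2, 6]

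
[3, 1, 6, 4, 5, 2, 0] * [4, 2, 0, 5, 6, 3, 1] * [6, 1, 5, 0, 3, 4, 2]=[4, 5, 1, 2, 0, 6, 3]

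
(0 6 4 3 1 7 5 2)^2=(0 4 1 5)(2 6 3 7)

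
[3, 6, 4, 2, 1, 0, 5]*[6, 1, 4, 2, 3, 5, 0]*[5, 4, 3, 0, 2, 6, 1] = [3, 5, 0, 2, 4, 1, 6]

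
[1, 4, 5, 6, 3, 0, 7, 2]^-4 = [6, 7, 4, 5, 2, 3, 0, 1]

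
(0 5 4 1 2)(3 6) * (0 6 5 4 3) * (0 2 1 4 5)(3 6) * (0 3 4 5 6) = (0 6 2 4 5)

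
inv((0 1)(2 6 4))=(0 1)(2 4 6)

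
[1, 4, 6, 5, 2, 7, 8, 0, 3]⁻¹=[7, 0, 4, 8, 1, 3, 2, 5, 6]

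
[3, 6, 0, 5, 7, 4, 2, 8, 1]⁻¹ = [2, 8, 6, 0, 5, 3, 1, 4, 7]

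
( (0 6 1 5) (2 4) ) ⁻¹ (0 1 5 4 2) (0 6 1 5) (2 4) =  (0 2 4 6 5) 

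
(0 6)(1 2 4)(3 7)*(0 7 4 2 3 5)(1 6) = (0 1 3 4 6 7 5)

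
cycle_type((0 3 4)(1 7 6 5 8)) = 3.5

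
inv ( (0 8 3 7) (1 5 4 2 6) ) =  (0 7 3 8) (1 6 2 4 5) 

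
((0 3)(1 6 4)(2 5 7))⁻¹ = (0 3)(1 4 6)(2 7 5)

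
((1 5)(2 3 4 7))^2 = (2 4)(3 7)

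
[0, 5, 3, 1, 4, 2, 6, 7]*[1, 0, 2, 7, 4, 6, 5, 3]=[1, 6, 7, 0, 4, 2, 5, 3]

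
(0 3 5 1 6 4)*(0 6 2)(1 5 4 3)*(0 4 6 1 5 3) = (0 5 3 6)(1 2 4)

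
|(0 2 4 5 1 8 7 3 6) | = 9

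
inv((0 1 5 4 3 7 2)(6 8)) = (0 2 7 3 4 5 1)(6 8)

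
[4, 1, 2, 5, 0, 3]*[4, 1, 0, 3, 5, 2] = [5, 1, 0, 2, 4, 3]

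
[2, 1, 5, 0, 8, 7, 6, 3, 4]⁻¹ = [3, 1, 0, 7, 8, 2, 6, 5, 4]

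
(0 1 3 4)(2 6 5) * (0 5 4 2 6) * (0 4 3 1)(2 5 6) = (2 4 6 3 5)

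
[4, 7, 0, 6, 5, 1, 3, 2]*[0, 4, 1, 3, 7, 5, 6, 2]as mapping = [0→7, 1→2, 2→0, 3→6, 4→5, 5→4, 6→3, 7→1]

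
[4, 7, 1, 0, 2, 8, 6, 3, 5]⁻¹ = [3, 2, 4, 7, 0, 8, 6, 1, 5]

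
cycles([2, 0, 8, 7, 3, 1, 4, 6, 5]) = (0 2 8 5 1)(3 7 6 4)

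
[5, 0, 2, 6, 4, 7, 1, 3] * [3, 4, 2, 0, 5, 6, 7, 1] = [6, 3, 2, 7, 5, 1, 4, 0]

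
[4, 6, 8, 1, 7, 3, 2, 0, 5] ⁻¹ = [7, 3, 6, 5, 0, 8, 1, 4, 2] 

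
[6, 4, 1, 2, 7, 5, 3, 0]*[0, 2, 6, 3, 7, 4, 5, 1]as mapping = [0→5, 1→7, 2→2, 3→6, 4→1, 5→4, 6→3, 7→0]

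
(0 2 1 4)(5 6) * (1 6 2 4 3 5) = (0 4)(1 3 5 2 6)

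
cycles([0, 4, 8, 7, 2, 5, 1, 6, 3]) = (1 4 2 8 3 7 6) 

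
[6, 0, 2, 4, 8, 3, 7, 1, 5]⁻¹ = [1, 7, 2, 5, 3, 8, 0, 6, 4]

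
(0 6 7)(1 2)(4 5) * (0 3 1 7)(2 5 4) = (0 6)(1 5 2 7 3)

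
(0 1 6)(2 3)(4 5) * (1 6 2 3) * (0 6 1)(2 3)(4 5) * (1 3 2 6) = (0 3 6 1 2)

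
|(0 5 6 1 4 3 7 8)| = 8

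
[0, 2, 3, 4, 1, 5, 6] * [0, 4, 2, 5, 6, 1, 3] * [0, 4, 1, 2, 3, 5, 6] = [0, 1, 5, 6, 3, 4, 2]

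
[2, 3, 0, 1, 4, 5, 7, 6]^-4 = [0, 1, 2, 3, 4, 5, 6, 7]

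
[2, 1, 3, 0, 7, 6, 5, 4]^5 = [3, 1, 0, 2, 7, 6, 5, 4]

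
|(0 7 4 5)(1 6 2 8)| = 4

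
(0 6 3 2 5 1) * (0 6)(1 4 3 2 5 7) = (1 6 2 7)(3 5 4)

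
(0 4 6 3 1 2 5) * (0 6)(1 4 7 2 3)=(0 7 2 5 6 1 3 4)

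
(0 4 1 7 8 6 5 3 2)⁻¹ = (0 2 3 5 6 8 7 1 4)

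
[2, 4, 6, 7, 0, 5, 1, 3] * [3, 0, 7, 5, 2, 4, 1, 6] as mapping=[0→7, 1→2, 2→1, 3→6, 4→3, 5→4, 6→0, 7→5] 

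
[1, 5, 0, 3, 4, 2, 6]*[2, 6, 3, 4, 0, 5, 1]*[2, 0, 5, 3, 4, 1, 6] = [6, 1, 5, 4, 2, 3, 0]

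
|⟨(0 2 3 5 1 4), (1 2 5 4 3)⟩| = 720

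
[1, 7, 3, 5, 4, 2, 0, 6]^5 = [1, 7, 5, 2, 4, 3, 0, 6]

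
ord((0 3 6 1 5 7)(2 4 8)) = 6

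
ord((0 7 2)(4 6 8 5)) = 12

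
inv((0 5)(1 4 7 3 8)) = (0 5)(1 8 3 7 4)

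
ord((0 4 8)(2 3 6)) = 3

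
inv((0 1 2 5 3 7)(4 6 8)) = (0 7 3 5 2 1)(4 8 6)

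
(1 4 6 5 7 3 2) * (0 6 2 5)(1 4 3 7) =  (0 6)(1 3 5)(2 4)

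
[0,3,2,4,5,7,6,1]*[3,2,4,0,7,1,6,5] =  [3,0,4,7,1,5,6,2]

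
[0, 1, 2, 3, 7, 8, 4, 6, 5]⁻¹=[0, 1, 2, 3, 6, 8, 7, 4, 5]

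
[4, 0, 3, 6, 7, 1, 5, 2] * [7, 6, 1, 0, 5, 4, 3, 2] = [5, 7, 0, 3, 2, 6, 4, 1]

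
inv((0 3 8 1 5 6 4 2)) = (0 2 4 6 5 1 8 3)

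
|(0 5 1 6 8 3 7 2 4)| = 9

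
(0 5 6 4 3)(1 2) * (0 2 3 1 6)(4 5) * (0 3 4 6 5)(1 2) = (0 6)(1 4 2 5 3)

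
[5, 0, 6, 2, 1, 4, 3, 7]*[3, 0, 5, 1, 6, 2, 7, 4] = [2, 3, 7, 5, 0, 6, 1, 4]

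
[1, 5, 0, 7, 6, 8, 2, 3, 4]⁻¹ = [2, 0, 6, 7, 8, 1, 4, 3, 5]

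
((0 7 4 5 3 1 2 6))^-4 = (0 3)(1 7)(2 4)(5 6)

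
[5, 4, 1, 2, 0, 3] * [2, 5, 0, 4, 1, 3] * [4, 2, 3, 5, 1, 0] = [5, 2, 0, 4, 3, 1]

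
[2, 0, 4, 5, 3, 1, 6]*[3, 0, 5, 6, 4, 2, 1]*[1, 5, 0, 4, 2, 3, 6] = [3, 4, 2, 0, 6, 1, 5]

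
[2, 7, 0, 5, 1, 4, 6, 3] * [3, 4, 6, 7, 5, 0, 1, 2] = [6, 2, 3, 0, 4, 5, 1, 7]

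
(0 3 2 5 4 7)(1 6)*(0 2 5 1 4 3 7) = (0 7 2 1 6 4)(3 5)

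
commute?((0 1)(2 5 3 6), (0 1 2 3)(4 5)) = no:(0 1)(2 5 3 6) * (0 1 2 3)(4 5) = (0 2 4 5)(3 6), (0 1 2 3)(4 5) * (0 1)(2 5 3 6) = (1 5 4 3)(2 6)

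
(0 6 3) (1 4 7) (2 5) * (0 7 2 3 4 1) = (0 6 4 2 5 3 7) 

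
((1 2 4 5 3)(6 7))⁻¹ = (1 3 5 4 2)(6 7)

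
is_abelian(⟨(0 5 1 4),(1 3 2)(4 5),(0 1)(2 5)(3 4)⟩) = no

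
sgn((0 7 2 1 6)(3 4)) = -1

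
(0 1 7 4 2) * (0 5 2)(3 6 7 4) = (0 1 4)(2 5)(3 6 7)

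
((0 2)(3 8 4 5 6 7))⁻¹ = (0 2)(3 7 6 5 4 8)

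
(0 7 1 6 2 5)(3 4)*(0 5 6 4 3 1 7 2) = (0 2 6)(1 4)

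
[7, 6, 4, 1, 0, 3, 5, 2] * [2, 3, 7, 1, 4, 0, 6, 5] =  [5, 6, 4, 3, 2, 1, 0, 7]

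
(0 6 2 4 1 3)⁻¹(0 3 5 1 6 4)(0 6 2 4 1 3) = (0 5 3 2 1 6)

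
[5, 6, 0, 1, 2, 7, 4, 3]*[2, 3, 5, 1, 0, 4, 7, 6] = [4, 7, 2, 3, 5, 6, 0, 1]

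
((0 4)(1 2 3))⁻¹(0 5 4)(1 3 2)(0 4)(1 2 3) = (0 4 5)(1 3 2)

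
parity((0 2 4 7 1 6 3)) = even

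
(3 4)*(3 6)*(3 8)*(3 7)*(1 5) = (1 5) (3 4 6 8 7) 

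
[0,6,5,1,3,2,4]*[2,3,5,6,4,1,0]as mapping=[0→2,1→0,2→1,3→3,4→6,5→5,6→4]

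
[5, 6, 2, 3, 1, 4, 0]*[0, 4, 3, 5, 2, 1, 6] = [1, 6, 3, 5, 4, 2, 0]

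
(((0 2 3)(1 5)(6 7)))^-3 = (1 5)(6 7)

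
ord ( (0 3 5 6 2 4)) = 6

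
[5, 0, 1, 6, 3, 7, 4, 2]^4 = [1, 2, 7, 6, 3, 0, 4, 5]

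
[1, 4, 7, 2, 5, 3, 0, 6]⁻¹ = [6, 0, 3, 5, 1, 4, 7, 2]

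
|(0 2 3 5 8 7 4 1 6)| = 9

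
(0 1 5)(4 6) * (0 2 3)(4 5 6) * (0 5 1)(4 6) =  (1 4 6)(2 3 5)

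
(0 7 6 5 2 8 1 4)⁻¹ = (0 4 1 8 2 5 6 7)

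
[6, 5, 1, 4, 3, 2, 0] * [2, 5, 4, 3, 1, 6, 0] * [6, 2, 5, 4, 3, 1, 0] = [6, 0, 1, 2, 4, 3, 5]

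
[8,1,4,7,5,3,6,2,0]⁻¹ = [8,1,7,5,2,4,6,3,0]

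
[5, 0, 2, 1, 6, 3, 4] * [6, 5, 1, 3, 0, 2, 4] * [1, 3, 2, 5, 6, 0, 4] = [2, 4, 3, 0, 6, 5, 1]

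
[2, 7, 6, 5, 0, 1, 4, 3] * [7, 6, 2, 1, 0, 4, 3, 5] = [2, 5, 3, 4, 7, 6, 0, 1]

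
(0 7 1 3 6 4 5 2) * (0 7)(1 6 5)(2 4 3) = (1 2 7 6 3 5 4)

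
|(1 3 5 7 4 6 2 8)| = 8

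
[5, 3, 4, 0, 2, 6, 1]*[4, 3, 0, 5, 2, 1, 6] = [1, 5, 2, 4, 0, 6, 3]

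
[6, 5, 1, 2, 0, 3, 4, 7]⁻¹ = [4, 2, 3, 5, 6, 1, 0, 7]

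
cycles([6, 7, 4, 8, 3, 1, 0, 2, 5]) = (0 6) (1 7 2 4 3 8 5) 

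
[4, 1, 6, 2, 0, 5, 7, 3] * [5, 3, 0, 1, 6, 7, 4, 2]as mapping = [0→6, 1→3, 2→4, 3→0, 4→5, 5→7, 6→2, 7→1]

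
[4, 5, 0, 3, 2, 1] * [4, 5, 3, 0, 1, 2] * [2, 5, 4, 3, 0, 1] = [5, 4, 0, 2, 3, 1]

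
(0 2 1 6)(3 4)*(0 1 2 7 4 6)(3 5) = (0 7 4 5 3 6 1)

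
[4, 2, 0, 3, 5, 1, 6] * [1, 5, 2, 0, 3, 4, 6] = [3, 2, 1, 0, 4, 5, 6]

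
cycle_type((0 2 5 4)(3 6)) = 2.4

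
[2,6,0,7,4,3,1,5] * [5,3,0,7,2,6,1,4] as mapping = [0→0,1→1,2→5,3→4,4→2,5→7,6→3,7→6] 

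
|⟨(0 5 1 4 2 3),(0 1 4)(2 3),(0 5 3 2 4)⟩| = 720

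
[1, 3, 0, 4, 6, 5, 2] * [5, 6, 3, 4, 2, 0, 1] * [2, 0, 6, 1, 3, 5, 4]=[4, 3, 5, 6, 0, 2, 1]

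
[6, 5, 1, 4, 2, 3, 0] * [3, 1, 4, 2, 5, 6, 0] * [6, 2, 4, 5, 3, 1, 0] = [6, 0, 2, 1, 3, 4, 5]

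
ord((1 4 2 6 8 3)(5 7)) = 6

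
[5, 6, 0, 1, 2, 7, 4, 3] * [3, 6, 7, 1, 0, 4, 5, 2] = [4, 5, 3, 6, 7, 2, 0, 1]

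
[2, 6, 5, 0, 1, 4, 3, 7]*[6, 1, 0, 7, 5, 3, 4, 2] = [0, 4, 3, 6, 1, 5, 7, 2]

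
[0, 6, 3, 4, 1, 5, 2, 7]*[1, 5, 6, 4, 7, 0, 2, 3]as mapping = [0→1, 1→2, 2→4, 3→7, 4→5, 5→0, 6→6, 7→3]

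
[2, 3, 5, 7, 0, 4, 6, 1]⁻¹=[4, 7, 0, 1, 5, 2, 6, 3]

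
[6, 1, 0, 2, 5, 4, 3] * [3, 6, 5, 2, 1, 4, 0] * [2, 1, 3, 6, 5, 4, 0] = [2, 0, 6, 4, 5, 1, 3]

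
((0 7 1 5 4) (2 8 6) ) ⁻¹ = (0 4 5 1 7) (2 6 8) 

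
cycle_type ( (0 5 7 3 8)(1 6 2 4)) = 4.5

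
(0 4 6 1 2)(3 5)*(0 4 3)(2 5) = (0 3 2 4 6 1 5)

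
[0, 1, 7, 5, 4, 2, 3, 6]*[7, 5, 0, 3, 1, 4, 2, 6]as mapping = [0→7, 1→5, 2→6, 3→4, 4→1, 5→0, 6→3, 7→2]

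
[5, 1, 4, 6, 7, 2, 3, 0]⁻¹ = [7, 1, 5, 6, 2, 0, 3, 4]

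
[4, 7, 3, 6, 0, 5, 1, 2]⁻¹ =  [4, 6, 7, 2, 0, 5, 3, 1]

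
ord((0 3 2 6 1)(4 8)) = 10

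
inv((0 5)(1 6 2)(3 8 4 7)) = (0 5)(1 2 6)(3 7 4 8)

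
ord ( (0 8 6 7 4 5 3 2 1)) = 9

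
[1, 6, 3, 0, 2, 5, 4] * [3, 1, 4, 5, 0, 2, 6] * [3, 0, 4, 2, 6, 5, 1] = [0, 1, 5, 2, 6, 4, 3]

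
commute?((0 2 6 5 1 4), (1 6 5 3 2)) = no:(0 2 6 5 1 4) * (1 6 5 3 2) = (0 1 4)(2 5 6 3), (1 6 5 3 2) * (0 2 6 5 1 4) = (0 2 4)(1 5 3 6)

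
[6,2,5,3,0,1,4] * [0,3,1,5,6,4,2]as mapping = [0→2,1→1,2→4,3→5,4→0,5→3,6→6]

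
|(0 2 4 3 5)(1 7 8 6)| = 20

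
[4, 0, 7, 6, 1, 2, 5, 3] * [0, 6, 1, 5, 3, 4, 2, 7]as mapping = [0→3, 1→0, 2→7, 3→2, 4→6, 5→1, 6→4, 7→5]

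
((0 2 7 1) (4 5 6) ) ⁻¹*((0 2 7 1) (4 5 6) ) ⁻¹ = (0 7) (1 2) (4 5 6) 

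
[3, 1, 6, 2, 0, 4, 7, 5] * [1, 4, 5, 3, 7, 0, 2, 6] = [3, 4, 2, 5, 1, 7, 6, 0]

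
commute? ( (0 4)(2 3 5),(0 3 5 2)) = no: (0 4)(2 3 5)*(0 3 5 2) = (0 4 3 2 5),(0 3 5 2)*(0 4)(2 3 5) = (0 5 3 2 4)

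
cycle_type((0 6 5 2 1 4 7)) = 7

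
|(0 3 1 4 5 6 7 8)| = 8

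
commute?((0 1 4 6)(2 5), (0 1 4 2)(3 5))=no:(0 1 4 6)(2 5)*(0 1 4 2)(3 5)=(0 4 6 1 2 3 5), (0 1 4 2)(3 5)*(0 1 4 6)(2 5)=(0 4 5 3 2 1 6)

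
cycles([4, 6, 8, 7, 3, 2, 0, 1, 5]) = (0 4 3 7 1 6)(2 8 5)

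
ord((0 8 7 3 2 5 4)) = 7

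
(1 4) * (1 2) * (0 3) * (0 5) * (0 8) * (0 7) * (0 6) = (0 3 5 8 7 6)(1 4 2)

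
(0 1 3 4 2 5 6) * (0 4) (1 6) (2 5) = (0 6 4 5 1 3) 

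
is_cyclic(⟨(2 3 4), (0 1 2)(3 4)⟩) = no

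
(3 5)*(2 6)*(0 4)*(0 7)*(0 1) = (0 4 7 1)(2 6)(3 5)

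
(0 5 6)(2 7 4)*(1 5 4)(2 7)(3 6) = (0 4 7 1 5 3 6)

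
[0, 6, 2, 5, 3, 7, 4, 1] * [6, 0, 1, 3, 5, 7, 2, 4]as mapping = [0→6, 1→2, 2→1, 3→7, 4→3, 5→4, 6→5, 7→0]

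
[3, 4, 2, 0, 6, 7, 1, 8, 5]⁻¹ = [3, 6, 2, 0, 1, 8, 4, 5, 7]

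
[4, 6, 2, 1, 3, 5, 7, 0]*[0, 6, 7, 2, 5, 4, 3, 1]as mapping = [0→5, 1→3, 2→7, 3→6, 4→2, 5→4, 6→1, 7→0]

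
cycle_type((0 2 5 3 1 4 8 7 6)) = 9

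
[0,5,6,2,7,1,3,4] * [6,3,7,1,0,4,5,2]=[6,4,5,7,2,3,1,0]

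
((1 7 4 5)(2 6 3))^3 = (1 5 4 7)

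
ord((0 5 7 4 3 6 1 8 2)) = 9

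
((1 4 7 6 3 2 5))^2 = (1 7 3 5 4 6 2)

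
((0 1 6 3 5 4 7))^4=(0 5 1 4 6 7 3)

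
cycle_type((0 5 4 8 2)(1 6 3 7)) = 4.5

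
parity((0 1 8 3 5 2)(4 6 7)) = odd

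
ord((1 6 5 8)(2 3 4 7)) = 4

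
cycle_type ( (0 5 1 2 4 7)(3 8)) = 2.6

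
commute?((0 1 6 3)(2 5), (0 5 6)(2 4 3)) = no:(0 1 6 3)(2 5)*(0 5 6)(2 4 3) = (0 1)(2 6)(3 5 4), (0 5 6)(2 4 3)*(0 1 6 3)(2 5) = (0 2 4)(1 6)(3 5)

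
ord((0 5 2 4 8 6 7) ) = 7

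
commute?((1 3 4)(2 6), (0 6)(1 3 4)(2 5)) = no:(1 3 4)(2 6)*(0 6)(1 3 4)(2 5) = (0 6 5 2)(1 4 3), (0 6)(1 3 4)(2 5)*(1 3 4)(2 6) = (0 2 5 6)(1 4 3)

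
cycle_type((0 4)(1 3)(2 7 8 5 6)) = 2^2.5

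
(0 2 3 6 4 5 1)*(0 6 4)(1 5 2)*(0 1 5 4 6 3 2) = (0 5 4)(1 3 6)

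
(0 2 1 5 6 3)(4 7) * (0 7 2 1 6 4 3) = (0 1 5 4 2 6)(3 7)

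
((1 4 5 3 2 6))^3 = (1 3)(2 4)(5 6)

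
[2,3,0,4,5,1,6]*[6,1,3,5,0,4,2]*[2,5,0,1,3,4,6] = [1,4,6,2,3,5,0]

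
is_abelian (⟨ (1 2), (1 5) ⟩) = no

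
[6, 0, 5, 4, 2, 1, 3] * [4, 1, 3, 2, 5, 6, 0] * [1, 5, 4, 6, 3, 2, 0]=[1, 3, 0, 2, 6, 5, 4]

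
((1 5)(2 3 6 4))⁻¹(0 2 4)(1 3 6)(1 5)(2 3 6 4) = (0 3 2)(4 5 6)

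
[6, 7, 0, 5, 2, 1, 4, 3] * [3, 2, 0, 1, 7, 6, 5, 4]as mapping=[0→5, 1→4, 2→3, 3→6, 4→0, 5→2, 6→7, 7→1]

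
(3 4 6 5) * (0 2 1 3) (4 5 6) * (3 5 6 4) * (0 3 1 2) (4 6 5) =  (1 4) (3 5) 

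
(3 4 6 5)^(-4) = ()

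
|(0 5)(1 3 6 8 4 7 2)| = 14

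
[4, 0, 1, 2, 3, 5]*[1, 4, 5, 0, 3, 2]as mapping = [0→3, 1→1, 2→4, 3→5, 4→0, 5→2]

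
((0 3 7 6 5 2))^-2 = (0 5 7)(2 6 3)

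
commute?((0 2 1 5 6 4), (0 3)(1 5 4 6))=no:(0 2 1 5 6 4) * (0 3)(1 5 4 6)=(0 2 5 1 4 3), (0 3)(1 5 4 6) * (0 2 1 5 6 4)=(0 3 2 1 6 5)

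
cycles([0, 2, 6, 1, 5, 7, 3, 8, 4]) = (1 2 6 3)(4 5 7 8)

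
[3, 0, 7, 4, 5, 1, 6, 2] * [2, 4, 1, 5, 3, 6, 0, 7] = [5, 2, 7, 3, 6, 4, 0, 1]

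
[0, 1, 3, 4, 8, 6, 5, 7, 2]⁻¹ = [0, 1, 8, 2, 3, 6, 5, 7, 4]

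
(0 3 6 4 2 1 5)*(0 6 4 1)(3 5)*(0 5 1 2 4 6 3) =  (0 1)(2 5 3 6)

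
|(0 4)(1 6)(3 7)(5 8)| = 2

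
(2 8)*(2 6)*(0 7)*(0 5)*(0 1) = (0 7 5 1)(2 8 6)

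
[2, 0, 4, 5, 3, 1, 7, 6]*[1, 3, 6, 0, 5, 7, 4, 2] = [6, 1, 5, 7, 0, 3, 2, 4]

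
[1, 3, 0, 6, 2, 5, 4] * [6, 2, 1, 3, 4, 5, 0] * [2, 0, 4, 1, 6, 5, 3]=[4, 1, 3, 2, 0, 5, 6]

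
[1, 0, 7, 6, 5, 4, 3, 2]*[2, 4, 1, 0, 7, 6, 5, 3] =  [4, 2, 3, 5, 6, 7, 0, 1]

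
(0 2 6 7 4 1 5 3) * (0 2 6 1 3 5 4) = (0 6 7)(1 4 3 2)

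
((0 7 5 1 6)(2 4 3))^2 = (0 5 6 7 1)(2 3 4)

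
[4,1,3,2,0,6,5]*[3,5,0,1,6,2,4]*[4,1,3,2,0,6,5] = [5,6,1,4,2,0,3]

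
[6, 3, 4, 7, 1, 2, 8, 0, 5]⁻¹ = [7, 4, 5, 1, 2, 8, 0, 3, 6]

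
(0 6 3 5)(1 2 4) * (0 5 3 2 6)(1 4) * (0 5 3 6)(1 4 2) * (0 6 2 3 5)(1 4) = (1 6 4 3 2)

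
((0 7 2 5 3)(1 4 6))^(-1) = (0 3 5 2 7)(1 6 4)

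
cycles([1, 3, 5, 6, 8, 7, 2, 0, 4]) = (0 1 3 6 2 5 7)(4 8)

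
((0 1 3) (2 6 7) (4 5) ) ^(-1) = (0 3 1) (2 7 6) (4 5) 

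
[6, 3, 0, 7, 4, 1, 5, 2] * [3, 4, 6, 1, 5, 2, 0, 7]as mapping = [0→0, 1→1, 2→3, 3→7, 4→5, 5→4, 6→2, 7→6]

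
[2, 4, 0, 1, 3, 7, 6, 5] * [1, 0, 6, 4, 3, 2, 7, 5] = [6, 3, 1, 0, 4, 5, 7, 2]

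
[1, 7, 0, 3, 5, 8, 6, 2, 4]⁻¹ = [2, 0, 7, 3, 8, 4, 6, 1, 5]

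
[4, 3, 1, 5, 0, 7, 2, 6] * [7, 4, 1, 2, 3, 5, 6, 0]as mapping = [0→3, 1→2, 2→4, 3→5, 4→7, 5→0, 6→1, 7→6]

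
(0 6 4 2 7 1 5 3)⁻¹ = (0 3 5 1 7 2 4 6)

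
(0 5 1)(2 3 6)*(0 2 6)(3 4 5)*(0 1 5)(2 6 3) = (0 2 4)(1 6 3)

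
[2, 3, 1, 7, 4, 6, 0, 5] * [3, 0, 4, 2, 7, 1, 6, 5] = [4, 2, 0, 5, 7, 6, 3, 1]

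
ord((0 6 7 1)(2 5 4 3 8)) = 20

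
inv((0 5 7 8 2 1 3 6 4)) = (0 4 6 3 1 2 8 7 5)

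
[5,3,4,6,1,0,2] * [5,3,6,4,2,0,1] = [0,4,2,1,3,5,6]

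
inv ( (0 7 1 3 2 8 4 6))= (0 6 4 8 2 3 1 7)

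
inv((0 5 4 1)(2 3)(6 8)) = (0 1 4 5)(2 3)(6 8)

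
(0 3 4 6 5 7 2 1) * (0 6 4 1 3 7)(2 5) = (0 7 5)(1 6 2 3)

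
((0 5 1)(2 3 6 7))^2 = (0 1 5)(2 6)(3 7)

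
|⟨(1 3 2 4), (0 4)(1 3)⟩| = 20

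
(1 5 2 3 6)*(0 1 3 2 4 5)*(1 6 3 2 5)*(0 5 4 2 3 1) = (0 6 3 1 5 2 4)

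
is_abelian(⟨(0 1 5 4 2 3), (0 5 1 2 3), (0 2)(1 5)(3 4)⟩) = no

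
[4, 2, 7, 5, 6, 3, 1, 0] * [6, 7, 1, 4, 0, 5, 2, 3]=[0, 1, 3, 5, 2, 4, 7, 6]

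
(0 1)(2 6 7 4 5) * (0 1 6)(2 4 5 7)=(0 6 2)(4 7 5)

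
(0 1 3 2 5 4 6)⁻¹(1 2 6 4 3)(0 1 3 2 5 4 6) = (0 6 2 3 5)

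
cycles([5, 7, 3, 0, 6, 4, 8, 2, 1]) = (0 5 4 6 8 1 7 2 3)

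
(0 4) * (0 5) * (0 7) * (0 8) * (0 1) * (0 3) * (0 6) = (0 4 5 7 8 1 3 6)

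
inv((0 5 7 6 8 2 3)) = (0 3 2 8 6 7 5)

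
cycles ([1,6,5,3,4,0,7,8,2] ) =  (0 1 6 7 8 2 5)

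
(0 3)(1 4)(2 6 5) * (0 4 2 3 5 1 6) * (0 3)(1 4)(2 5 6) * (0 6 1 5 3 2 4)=(0 1 3 5 6)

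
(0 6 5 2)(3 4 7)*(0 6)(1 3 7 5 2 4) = (1 3)(2 6)(4 5)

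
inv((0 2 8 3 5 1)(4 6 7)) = (0 1 5 3 8 2)(4 7 6)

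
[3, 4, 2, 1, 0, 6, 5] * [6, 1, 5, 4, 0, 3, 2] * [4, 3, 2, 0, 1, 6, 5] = [1, 4, 6, 3, 5, 2, 0]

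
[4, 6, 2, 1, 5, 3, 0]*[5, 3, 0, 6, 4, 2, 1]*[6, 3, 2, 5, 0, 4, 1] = [0, 3, 6, 5, 2, 1, 4]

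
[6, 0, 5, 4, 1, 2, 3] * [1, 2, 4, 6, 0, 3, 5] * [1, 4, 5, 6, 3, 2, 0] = [2, 4, 6, 1, 5, 3, 0]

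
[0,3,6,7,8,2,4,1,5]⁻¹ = [0,7,5,1,6,8,2,3,4]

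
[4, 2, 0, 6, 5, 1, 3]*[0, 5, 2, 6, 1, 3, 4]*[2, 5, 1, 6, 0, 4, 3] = [5, 1, 2, 0, 6, 4, 3]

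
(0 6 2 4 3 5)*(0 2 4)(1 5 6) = (0 1 5 2)(3 6 4)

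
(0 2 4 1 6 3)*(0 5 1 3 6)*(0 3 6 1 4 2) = (1 3 5 4 6)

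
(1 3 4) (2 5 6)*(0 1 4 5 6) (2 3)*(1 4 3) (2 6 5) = (0 4 3 2 5) (1 6) 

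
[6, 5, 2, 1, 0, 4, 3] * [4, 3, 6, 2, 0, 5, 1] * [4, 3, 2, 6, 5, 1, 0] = [3, 1, 0, 6, 5, 4, 2]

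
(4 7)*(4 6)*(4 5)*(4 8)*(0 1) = (0 1)(4 7 6 5 8)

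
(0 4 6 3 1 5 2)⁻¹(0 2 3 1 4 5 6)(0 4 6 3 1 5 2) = (0 1 5 6 2 3 4)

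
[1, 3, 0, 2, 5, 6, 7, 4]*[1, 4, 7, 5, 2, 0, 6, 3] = [4, 5, 1, 7, 0, 6, 3, 2]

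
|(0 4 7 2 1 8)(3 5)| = 6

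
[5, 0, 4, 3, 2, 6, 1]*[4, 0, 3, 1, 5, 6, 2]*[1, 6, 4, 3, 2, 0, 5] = [5, 2, 0, 6, 3, 4, 1]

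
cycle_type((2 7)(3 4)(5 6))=2^3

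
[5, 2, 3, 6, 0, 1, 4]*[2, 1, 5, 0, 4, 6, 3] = [6, 5, 0, 3, 2, 1, 4]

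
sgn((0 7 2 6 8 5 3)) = 1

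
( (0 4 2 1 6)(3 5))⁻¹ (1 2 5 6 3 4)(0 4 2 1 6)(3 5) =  (0 5 2 6 1 3)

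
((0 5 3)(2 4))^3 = (2 4)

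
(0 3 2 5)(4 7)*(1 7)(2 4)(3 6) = (0 6 3 4 1 7 2 5)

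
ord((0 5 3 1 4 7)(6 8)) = 6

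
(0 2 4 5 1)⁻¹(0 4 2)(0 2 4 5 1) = (2 5 4)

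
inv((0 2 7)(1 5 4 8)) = (0 7 2)(1 8 4 5)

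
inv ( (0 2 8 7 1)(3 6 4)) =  (0 1 7 8 2)(3 4 6)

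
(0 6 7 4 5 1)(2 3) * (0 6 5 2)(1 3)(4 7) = (0 5 3)(1 6 4 2)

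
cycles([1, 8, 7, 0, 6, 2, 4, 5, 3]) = (0 1 8 3)(2 7 5)(4 6)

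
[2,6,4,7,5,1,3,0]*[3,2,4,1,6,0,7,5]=[4,7,6,5,0,2,1,3]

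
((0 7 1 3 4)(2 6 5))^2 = (0 1 4 7 3)(2 5 6)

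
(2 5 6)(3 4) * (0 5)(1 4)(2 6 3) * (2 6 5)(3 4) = (0 2)(1 3)(4 6 5)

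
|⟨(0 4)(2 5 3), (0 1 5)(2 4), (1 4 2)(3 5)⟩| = 720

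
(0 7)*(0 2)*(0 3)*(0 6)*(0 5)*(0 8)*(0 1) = (0 7 2 3 6 5 8 1)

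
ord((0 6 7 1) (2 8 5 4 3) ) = 20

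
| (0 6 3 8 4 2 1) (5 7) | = 14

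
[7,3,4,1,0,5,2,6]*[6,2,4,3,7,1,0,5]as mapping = [0→5,1→3,2→7,3→2,4→6,5→1,6→4,7→0]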